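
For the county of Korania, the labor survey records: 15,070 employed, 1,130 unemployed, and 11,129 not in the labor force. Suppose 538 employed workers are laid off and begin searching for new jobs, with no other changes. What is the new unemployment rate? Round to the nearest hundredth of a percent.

Initially, labor force = 15,070 + 1,130 = 16,200, so u = 1,130/16,200 = 6.98%.
After the change, employed falls and unemployed rises by 538; labor force unchanged → E = 14,532, U = 1,668, labor force = 16,200.
New unemployment rate = 1,668 / 16,200 = 10.30%.

New unemployment rate ≈ 10.30%.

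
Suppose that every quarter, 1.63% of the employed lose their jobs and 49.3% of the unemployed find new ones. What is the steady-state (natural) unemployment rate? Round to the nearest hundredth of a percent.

At steady state the flows balance: s·E = f·U, so U/(E+U) = s/(s+f).
u* = 1.63 / (1.63 + 49.3) = 1.63 / 50.93 = 3.20%.

Steady-state unemployment rate ≈ 3.20%.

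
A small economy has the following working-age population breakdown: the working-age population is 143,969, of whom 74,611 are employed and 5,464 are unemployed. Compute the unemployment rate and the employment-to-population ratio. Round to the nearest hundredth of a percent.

Labor force = employed + unemployed = 74,611 + 5,464 = 80,075.
Unemployment rate = 5,464 / 80,075 = 6.82%.
Employment-population ratio = 74,611 / 143,969 = 51.82%.

Unemployment rate ≈ 6.82%; employment-population ratio ≈ 51.82%.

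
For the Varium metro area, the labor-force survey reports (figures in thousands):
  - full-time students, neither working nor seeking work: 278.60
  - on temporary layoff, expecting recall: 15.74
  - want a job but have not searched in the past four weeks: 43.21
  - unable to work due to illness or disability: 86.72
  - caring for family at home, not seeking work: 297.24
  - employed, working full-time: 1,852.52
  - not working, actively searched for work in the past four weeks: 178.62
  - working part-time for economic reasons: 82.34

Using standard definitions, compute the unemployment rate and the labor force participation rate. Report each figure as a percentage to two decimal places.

Employed = 1,852.52 + 82.34 = 1,934.86 thousand (anyone who worked, including part-time for economic reasons, counts as employed).
Unemployed = 15.74 + 178.62 = 194.36 thousand (jobless and actively searching, or on temporary layoff).
Labor force = 1,934.86 + 194.36 = 2,129.22 thousand.
Not in labor force = 278.60 + 43.21 + 86.72 + 297.24 = 705.77 thousand (those not working and not actively searching are outside the labor force — including those who want a job but have given up searching).
Civilian working-age population = 2,129.22 + 705.77 = 2,834.99 thousand.
Unemployment rate = 194.36 / 2,129.22 = 9.13%.
Labor force participation rate = 2,129.22 / 2,834.99 = 75.11%.

Unemployment rate ≈ 9.13%; labor force participation rate ≈ 75.11%.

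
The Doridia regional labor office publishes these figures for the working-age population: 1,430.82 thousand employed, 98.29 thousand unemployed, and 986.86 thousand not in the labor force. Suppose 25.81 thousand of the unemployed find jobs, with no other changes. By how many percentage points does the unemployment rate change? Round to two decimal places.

The unemployment rate changes by −1.69 percentage points.

Initially, labor force = 1,430.82 + 98.29 = 1,529.11 thousand, so u = 98.29/1,529.11 = 6.43%.
After the change, unemployed falls and employed rises by 25.81; labor force unchanged → E = 1,456.63, U = 72.48, labor force = 1,529.11 thousand.
New unemployment rate = 72.48 / 1,529.11 = 4.74%.
Change = 4.74% − 6.43% = −1.69 percentage points.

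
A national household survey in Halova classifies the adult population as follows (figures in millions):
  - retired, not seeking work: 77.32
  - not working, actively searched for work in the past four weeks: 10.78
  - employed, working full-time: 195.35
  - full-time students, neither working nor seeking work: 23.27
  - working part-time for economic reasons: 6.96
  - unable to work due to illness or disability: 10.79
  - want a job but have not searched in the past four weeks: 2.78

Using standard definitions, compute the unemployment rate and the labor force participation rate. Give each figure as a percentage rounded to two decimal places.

Unemployment rate ≈ 5.06%; labor force participation rate ≈ 65.12%.

Employed = 195.35 + 6.96 = 202.31 million (anyone who worked, including part-time for economic reasons, counts as employed).
Unemployed = 10.78 million.
Labor force = 202.31 + 10.78 = 213.09 million.
Not in labor force = 77.32 + 23.27 + 10.79 + 2.78 = 114.16 million (those not working and not actively searching are outside the labor force — including those who want a job but have given up searching).
Civilian working-age population = 213.09 + 114.16 = 327.25 million.
Unemployment rate = 10.78 / 213.09 = 5.06%.
Labor force participation rate = 213.09 / 327.25 = 65.12%.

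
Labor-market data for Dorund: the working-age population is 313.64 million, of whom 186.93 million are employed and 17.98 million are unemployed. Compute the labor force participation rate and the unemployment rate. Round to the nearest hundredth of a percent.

Labor force participation rate ≈ 65.33%; unemployment rate ≈ 8.77%.

Labor force = employed + unemployed = 186.93 + 17.98 = 204.91 million.
Unemployment rate = 17.98 / 204.91 = 8.77%.
Labor force participation rate = 204.91 / 313.64 = 65.33%.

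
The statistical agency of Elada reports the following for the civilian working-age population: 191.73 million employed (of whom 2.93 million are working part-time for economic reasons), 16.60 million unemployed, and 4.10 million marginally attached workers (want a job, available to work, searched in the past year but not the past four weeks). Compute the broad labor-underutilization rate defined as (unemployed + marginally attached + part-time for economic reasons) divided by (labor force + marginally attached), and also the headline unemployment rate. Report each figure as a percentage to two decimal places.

Labor force = 191.73 + 16.60 = 208.33 million.
Numerator = 16.60 + 4.10 + 2.93 = 23.63 million.
Denominator = 208.33 + 4.10 = 212.43 million.
Broad rate = 23.63 / 212.43 = 11.12%.
Headline unemployment rate = 16.60 / 208.33 = 7.97%.

Broad underutilization rate ≈ 11.12%; headline unemployment rate ≈ 7.97%.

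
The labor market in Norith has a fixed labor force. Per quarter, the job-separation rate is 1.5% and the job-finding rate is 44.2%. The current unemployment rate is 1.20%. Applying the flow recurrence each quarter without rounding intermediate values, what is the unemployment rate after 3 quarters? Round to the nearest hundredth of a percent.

Unemployment rate after three quarters ≈ 2.95%.

With a fixed labor force, u_{t+1} = u_t + s·(1−u_t) − f·u_t = u_t·(1−s−f) + s.
Here 1−s−f = 0.543 and s = 0.015.
u_1 = 0.012000 × 0.543 + 0.015 = 0.021516.
u_2 = 0.021516 × 0.543 + 0.015 = 0.026683.
u_3 = 0.026683 × 0.543 + 0.015 = 0.029489.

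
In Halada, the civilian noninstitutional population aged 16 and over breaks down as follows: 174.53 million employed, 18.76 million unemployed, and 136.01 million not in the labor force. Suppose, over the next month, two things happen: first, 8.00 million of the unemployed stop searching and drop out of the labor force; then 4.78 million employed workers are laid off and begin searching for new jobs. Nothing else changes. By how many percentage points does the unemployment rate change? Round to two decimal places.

Initially, labor force = 174.53 + 18.76 = 193.29 million, so u = 18.76/193.29 = 9.71%.
After the first change, unemployed and labor force both fall by 8.00 → E = 174.53, U = 10.76, labor force = 185.29 million.
After the second change, employed falls and unemployed rises by 4.78; labor force unchanged → E = 169.75, U = 15.54, labor force = 185.29 million.
New unemployment rate = 15.54 / 185.29 = 8.39%.
Change = 8.39% − 9.71% = −1.32 percentage points.

The unemployment rate changes by −1.32 percentage points.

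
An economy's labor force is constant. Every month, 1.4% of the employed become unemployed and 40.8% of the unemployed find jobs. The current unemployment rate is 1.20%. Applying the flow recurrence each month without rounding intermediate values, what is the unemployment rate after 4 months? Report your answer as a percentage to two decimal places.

Unemployment rate after four months ≈ 3.08%.

With a fixed labor force, u_{t+1} = u_t + s·(1−u_t) − f·u_t = u_t·(1−s−f) + s.
Here 1−s−f = 0.578 and s = 0.014.
u_1 = 0.012000 × 0.578 + 0.014 = 0.020936.
u_2 = 0.020936 × 0.578 + 0.014 = 0.026101.
u_3 = 0.026101 × 0.578 + 0.014 = 0.029086.
u_4 = 0.029086 × 0.578 + 0.014 = 0.030812.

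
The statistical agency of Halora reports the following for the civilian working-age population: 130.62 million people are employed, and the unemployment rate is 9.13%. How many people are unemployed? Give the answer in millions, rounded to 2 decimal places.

Let U be the number unemployed. The labor force is E + U, and U/(E+U) = 0.0913.
So U = 0.0913 × 130.62 / (1 − 0.0913) = 11.9256 / 0.9087 ≈ 13.12 million.

About 13.12 million are unemployed.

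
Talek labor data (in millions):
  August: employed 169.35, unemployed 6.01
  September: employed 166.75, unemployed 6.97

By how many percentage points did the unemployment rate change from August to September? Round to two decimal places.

The unemployment rate changed by +0.58 percentage points.

August: labor force = 169.35 + 6.01 = 175.36; u = 6.01/175.36 = 3.43%.
September: labor force = 166.75 + 6.97 = 173.72; u = 6.97/173.72 = 4.01%.
Change = 4.01% − 3.43% = +0.58 pp.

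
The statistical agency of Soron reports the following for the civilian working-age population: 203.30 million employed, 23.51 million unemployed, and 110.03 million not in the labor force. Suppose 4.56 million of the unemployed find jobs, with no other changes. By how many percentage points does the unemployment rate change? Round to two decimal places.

The unemployment rate changes by −2.01 percentage points.

Initially, labor force = 203.30 + 23.51 = 226.81 million, so u = 23.51/226.81 = 10.37%.
After the change, unemployed falls and employed rises by 4.56; labor force unchanged → E = 207.86, U = 18.95, labor force = 226.81 million.
New unemployment rate = 18.95 / 226.81 = 8.36%.
Change = 8.36% − 10.37% = −2.01 percentage points.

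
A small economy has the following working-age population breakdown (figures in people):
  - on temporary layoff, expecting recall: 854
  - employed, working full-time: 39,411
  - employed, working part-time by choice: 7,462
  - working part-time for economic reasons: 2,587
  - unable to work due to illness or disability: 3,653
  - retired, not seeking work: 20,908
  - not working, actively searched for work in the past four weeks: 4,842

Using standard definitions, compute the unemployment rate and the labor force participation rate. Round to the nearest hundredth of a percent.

Employed = 39,411 + 7,462 + 2,587 = 49,460 (anyone who worked, including part-time for economic reasons, counts as employed).
Unemployed = 854 + 4,842 = 5,696 (jobless and actively searching, or on temporary layoff).
Labor force = 49,460 + 5,696 = 55,156.
Not in labor force = 3,653 + 20,908 = 24,561 (those not working and not actively searching are outside the labor force).
Civilian working-age population = 55,156 + 24,561 = 79,717.
Unemployment rate = 5,696 / 55,156 = 10.33%.
Labor force participation rate = 55,156 / 79,717 = 69.19%.

Unemployment rate ≈ 10.33%; labor force participation rate ≈ 69.19%.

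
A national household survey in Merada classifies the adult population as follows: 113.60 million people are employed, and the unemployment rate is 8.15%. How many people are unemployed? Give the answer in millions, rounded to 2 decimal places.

Let U be the number unemployed. The labor force is E + U, and U/(E+U) = 0.0815.
So U = 0.0815 × 113.60 / (1 − 0.0815) = 9.2584 / 0.9185 ≈ 10.08 million.

About 10.08 million are unemployed.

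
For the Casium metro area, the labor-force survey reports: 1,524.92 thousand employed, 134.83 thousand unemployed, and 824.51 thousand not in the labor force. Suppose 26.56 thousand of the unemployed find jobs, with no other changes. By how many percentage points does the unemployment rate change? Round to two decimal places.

Initially, labor force = 1,524.92 + 134.83 = 1,659.75 thousand, so u = 134.83/1,659.75 = 8.12%.
After the change, unemployed falls and employed rises by 26.56; labor force unchanged → E = 1,551.48, U = 108.27, labor force = 1,659.75 thousand.
New unemployment rate = 108.27 / 1,659.75 = 6.52%.
Change = 6.52% − 8.12% = −1.60 percentage points.

The unemployment rate changes by −1.60 percentage points.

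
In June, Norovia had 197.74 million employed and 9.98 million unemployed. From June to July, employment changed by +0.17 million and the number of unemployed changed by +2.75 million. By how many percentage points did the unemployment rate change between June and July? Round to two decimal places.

The unemployment rate changed by +1.24 percentage points.

June: labor force = 197.74 + 9.98 = 207.72; u = 9.98/207.72 = 4.80%.
July: labor force = 197.91 + 12.73 = 210.64; u = 12.73/210.64 = 6.04%.
Change = 6.04% − 4.80% = +1.24 pp.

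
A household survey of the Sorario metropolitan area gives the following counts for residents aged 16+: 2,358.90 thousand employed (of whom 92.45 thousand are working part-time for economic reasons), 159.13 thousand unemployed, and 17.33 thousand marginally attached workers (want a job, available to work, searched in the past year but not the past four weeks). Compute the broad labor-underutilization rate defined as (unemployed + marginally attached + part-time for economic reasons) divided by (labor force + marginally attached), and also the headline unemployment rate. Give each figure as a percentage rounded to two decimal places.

Labor force = 2,358.90 + 159.13 = 2,518.03 thousand.
Numerator = 159.13 + 17.33 + 92.45 = 268.91 thousand.
Denominator = 2,518.03 + 17.33 = 2,535.36 thousand.
Broad rate = 268.91 / 2,535.36 = 10.61%.
Headline unemployment rate = 159.13 / 2,518.03 = 6.32%.

Broad underutilization rate ≈ 10.61%; headline unemployment rate ≈ 6.32%.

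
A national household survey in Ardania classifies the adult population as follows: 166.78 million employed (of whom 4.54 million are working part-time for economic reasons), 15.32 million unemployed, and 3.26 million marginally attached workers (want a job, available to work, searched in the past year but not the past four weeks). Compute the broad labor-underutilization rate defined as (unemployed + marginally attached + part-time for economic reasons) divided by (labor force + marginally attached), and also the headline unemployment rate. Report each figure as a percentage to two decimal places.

Labor force = 166.78 + 15.32 = 182.10 million.
Numerator = 15.32 + 3.26 + 4.54 = 23.12 million.
Denominator = 182.10 + 3.26 = 185.36 million.
Broad rate = 23.12 / 185.36 = 12.47%.
Headline unemployment rate = 15.32 / 182.10 = 8.41%.

Broad underutilization rate ≈ 12.47%; headline unemployment rate ≈ 8.41%.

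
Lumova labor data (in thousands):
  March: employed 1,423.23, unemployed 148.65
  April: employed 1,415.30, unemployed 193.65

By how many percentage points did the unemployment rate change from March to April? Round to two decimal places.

The unemployment rate changed by +2.58 percentage points.

March: labor force = 1,423.23 + 148.65 = 1,571.88; u = 148.65/1,571.88 = 9.46%.
April: labor force = 1,415.30 + 193.65 = 1,608.95; u = 193.65/1,608.95 = 12.04%.
Change = 12.04% − 9.46% = +2.58 pp.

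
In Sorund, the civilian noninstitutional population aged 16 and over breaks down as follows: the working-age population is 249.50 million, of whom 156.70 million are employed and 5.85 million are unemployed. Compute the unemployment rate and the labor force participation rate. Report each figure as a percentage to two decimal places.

Labor force = employed + unemployed = 156.70 + 5.85 = 162.55 million.
Unemployment rate = 5.85 / 162.55 = 3.60%.
Labor force participation rate = 162.55 / 249.50 = 65.15%.

Unemployment rate ≈ 3.60%; labor force participation rate ≈ 65.15%.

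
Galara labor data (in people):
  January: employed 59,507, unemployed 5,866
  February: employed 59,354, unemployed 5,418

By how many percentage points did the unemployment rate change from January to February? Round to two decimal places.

The unemployment rate changed by −0.61 percentage points.

January: labor force = 59,507 + 5,866 = 65,373; u = 5,866/65,373 = 8.97%.
February: labor force = 59,354 + 5,418 = 64,772; u = 5,418/64,772 = 8.36%.
Change = 8.36% − 8.97% = −0.61 pp.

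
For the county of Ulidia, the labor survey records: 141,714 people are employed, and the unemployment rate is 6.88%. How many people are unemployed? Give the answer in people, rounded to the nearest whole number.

Let U be the number unemployed. The labor force is E + U, and U/(E+U) = 0.0688.
So U = 0.0688 × 141,714 / (1 − 0.0688) = 9749.92 / 0.9312 ≈ 10,470.

About 10,470 are unemployed.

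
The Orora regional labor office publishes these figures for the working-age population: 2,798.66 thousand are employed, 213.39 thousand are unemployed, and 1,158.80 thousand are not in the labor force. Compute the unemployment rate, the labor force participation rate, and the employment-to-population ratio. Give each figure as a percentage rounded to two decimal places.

Labor force = employed + unemployed = 2,798.66 + 213.39 = 3,012.05 thousand.
Working-age population = 3,012.05 + 1,158.80 = 4,170.85 thousand.
Unemployment rate = 213.39 / 3,012.05 = 7.08%.
Labor force participation rate = 3,012.05 / 4,170.85 = 72.22%.
Employment-population ratio = 2,798.66 / 4,170.85 = 67.10%.

Unemployment rate ≈ 7.08%; labor force participation rate ≈ 72.22%; employment-population ratio ≈ 67.10%.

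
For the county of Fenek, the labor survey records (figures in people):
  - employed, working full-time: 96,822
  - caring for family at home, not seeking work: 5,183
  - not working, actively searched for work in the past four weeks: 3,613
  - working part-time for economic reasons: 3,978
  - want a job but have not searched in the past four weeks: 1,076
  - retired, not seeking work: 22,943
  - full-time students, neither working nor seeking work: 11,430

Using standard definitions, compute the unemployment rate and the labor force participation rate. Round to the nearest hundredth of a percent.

Unemployment rate ≈ 3.46%; labor force participation rate ≈ 71.99%.

Employed = 96,822 + 3,978 = 100,800 (anyone who worked, including part-time for economic reasons, counts as employed).
Unemployed = 3,613.
Labor force = 100,800 + 3,613 = 104,413.
Not in labor force = 5,183 + 1,076 + 22,943 + 11,430 = 40,632 (those not working and not actively searching are outside the labor force — including those who want a job but have given up searching).
Civilian working-age population = 104,413 + 40,632 = 145,045.
Unemployment rate = 3,613 / 104,413 = 3.46%.
Labor force participation rate = 104,413 / 145,045 = 71.99%.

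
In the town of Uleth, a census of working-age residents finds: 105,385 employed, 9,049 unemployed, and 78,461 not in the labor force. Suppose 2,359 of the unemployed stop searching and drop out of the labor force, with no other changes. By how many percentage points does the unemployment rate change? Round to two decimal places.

Initially, labor force = 105,385 + 9,049 = 114,434, so u = 9,049/114,434 = 7.91%.
After the change, unemployed and labor force both fall by 2,359 → E = 105,385, U = 6,690, labor force = 112,075.
New unemployment rate = 6,690 / 112,075 = 5.97%.
Change = 5.97% − 7.91% = −1.94 percentage points.

The unemployment rate changes by −1.94 percentage points.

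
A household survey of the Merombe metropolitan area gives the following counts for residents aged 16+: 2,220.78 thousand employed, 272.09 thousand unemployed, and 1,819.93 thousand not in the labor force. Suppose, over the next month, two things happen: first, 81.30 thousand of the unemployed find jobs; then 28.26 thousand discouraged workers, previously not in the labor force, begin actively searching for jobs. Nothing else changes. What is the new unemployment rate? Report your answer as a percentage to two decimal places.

New unemployment rate ≈ 8.69%.

Initially, labor force = 2,220.78 + 272.09 = 2,492.87 thousand, so u = 272.09/2,492.87 = 10.91%.
After the first change, unemployed falls and employed rises by 81.30; labor force unchanged → E = 2,302.08, U = 190.79, labor force = 2,492.87 thousand.
After the second change, unemployed and labor force both rise by 28.26 → E = 2,302.08, U = 219.05, labor force = 2,521.13 thousand.
New unemployment rate = 219.05 / 2,521.13 = 8.69%.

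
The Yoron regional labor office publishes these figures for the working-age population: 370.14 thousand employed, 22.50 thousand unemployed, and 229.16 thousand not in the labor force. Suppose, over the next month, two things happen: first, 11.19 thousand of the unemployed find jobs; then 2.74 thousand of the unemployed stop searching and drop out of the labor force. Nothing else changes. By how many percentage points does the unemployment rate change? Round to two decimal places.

Initially, labor force = 370.14 + 22.50 = 392.64 thousand, so u = 22.50/392.64 = 5.73%.
After the first change, unemployed falls and employed rises by 11.19; labor force unchanged → E = 381.33, U = 11.31, labor force = 392.64 thousand.
After the second change, unemployed and labor force both fall by 2.74 → E = 381.33, U = 8.57, labor force = 389.90 thousand.
New unemployment rate = 8.57 / 389.90 = 2.20%.
Change = 2.20% − 5.73% = −3.53 percentage points.

The unemployment rate changes by −3.53 percentage points.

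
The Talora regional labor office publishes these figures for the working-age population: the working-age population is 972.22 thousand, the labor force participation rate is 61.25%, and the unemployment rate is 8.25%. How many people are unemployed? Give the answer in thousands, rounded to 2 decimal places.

About 49.13 thousand are unemployed.

Labor force = 0.6125 × 972.22 = 595.48 thousand.
Unemployed = 0.0825 × 595.48 ≈ 49.13 thousand.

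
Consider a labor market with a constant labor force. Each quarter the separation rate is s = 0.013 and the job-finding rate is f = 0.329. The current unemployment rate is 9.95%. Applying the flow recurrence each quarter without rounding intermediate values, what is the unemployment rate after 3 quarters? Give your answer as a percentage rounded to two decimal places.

With a fixed labor force, u_{t+1} = u_t + s·(1−u_t) − f·u_t = u_t·(1−s−f) + s.
Here 1−s−f = 0.658 and s = 0.013.
u_1 = 0.099500 × 0.658 + 0.013 = 0.078471.
u_2 = 0.078471 × 0.658 + 0.013 = 0.064634.
u_3 = 0.064634 × 0.658 + 0.013 = 0.055529.

Unemployment rate after three quarters ≈ 5.55%.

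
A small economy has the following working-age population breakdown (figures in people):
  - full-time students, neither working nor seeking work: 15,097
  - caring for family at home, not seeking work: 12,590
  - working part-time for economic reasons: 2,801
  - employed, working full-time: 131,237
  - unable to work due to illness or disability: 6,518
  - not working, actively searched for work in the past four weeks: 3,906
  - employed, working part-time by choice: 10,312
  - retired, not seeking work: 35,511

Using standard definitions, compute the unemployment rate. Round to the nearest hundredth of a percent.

Employed = 2,801 + 131,237 + 10,312 = 144,350 (anyone who worked, including part-time for economic reasons, counts as employed).
Unemployed = 3,906.
Labor force = 144,350 + 3,906 = 148,256.
Unemployment rate = 3,906 / 148,256 = 2.63%.

Unemployment rate ≈ 2.63%.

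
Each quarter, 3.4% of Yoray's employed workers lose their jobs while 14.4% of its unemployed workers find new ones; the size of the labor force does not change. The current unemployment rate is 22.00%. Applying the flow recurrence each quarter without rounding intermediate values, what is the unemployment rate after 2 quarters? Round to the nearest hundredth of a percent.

With a fixed labor force, u_{t+1} = u_t + s·(1−u_t) − f·u_t = u_t·(1−s−f) + s.
Here 1−s−f = 0.822 and s = 0.034.
u_1 = 0.220000 × 0.822 + 0.034 = 0.214840.
u_2 = 0.214840 × 0.822 + 0.034 = 0.210598.

Unemployment rate after two quarters ≈ 21.06%.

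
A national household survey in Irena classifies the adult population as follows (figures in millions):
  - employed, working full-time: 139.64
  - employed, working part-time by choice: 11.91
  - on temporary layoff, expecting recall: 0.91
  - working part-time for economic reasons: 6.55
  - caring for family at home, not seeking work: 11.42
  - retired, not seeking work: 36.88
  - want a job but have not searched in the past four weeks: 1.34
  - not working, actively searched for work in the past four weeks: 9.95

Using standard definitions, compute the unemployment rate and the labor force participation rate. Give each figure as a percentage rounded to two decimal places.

Unemployment rate ≈ 6.43%; labor force participation rate ≈ 77.29%.

Employed = 139.64 + 11.91 + 6.55 = 158.10 million (anyone who worked, including part-time for economic reasons, counts as employed).
Unemployed = 0.91 + 9.95 = 10.86 million (jobless and actively searching, or on temporary layoff).
Labor force = 158.10 + 10.86 = 168.96 million.
Not in labor force = 11.42 + 36.88 + 1.34 = 49.64 million (those not working and not actively searching are outside the labor force — including those who want a job but have given up searching).
Civilian working-age population = 168.96 + 49.64 = 218.60 million.
Unemployment rate = 10.86 / 168.96 = 6.43%.
Labor force participation rate = 168.96 / 218.60 = 77.29%.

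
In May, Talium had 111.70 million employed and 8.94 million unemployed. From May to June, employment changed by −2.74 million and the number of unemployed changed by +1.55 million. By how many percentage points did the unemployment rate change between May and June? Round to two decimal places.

The unemployment rate changed by +1.37 percentage points.

May: labor force = 111.70 + 8.94 = 120.64; u = 8.94/120.64 = 7.41%.
June: labor force = 108.96 + 10.49 = 119.45; u = 10.49/119.45 = 8.78%.
Change = 8.78% − 7.41% = +1.37 pp.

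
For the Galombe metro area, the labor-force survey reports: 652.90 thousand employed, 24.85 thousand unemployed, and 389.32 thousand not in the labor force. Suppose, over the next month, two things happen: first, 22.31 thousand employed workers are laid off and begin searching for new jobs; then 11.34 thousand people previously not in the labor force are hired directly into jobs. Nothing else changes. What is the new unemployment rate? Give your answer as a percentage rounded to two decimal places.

Initially, labor force = 652.90 + 24.85 = 677.75 thousand, so u = 24.85/677.75 = 3.67%.
After the first change, employed falls and unemployed rises by 22.31; labor force unchanged → E = 630.59, U = 47.16, labor force = 677.75 thousand.
After the second change, employed and labor force both rise by 11.34; unemployed unchanged → E = 641.93, U = 47.16, labor force = 689.09 thousand.
New unemployment rate = 47.16 / 689.09 = 6.84%.

New unemployment rate ≈ 6.84%.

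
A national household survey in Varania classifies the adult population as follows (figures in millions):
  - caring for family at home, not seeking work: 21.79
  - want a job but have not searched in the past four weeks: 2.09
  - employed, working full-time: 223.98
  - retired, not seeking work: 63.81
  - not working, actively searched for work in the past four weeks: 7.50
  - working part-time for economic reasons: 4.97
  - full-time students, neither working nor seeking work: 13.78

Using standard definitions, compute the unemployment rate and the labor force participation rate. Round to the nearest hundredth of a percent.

Unemployment rate ≈ 3.17%; labor force participation rate ≈ 69.97%.

Employed = 223.98 + 4.97 = 228.95 million (anyone who worked, including part-time for economic reasons, counts as employed).
Unemployed = 7.50 million.
Labor force = 228.95 + 7.50 = 236.45 million.
Not in labor force = 21.79 + 2.09 + 63.81 + 13.78 = 101.47 million (those not working and not actively searching are outside the labor force — including those who want a job but have given up searching).
Civilian working-age population = 236.45 + 101.47 = 337.92 million.
Unemployment rate = 7.50 / 236.45 = 3.17%.
Labor force participation rate = 236.45 / 337.92 = 69.97%.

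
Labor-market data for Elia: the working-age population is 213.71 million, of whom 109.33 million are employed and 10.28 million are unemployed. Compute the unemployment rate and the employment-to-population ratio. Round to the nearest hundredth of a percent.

Labor force = employed + unemployed = 109.33 + 10.28 = 119.61 million.
Unemployment rate = 10.28 / 119.61 = 8.59%.
Employment-population ratio = 109.33 / 213.71 = 51.16%.

Unemployment rate ≈ 8.59%; employment-population ratio ≈ 51.16%.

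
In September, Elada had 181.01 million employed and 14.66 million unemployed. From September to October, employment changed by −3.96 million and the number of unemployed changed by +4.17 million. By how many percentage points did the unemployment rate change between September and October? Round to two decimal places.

The unemployment rate changed by +2.12 percentage points.

September: labor force = 181.01 + 14.66 = 195.67; u = 14.66/195.67 = 7.49%.
October: labor force = 177.05 + 18.83 = 195.88; u = 18.83/195.88 = 9.61%.
Change = 9.61% − 7.49% = +2.12 pp.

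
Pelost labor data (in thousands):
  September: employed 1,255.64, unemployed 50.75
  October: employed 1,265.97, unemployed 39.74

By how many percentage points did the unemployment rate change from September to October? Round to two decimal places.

September: labor force = 1,255.64 + 50.75 = 1,306.39; u = 50.75/1,306.39 = 3.88%.
October: labor force = 1,265.97 + 39.74 = 1,305.71; u = 39.74/1,305.71 = 3.04%.
Change = 3.04% − 3.88% = −0.84 pp.

The unemployment rate changed by −0.84 percentage points.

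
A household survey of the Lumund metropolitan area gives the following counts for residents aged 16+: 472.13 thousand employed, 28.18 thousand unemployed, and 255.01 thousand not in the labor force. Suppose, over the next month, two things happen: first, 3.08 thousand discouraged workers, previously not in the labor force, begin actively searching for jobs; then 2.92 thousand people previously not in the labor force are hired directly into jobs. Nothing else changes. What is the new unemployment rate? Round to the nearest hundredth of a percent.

Initially, labor force = 472.13 + 28.18 = 500.31 thousand, so u = 28.18/500.31 = 5.63%.
After the first change, unemployed and labor force both rise by 3.08 → E = 472.13, U = 31.26, labor force = 503.39 thousand.
After the second change, employed and labor force both rise by 2.92; unemployed unchanged → E = 475.05, U = 31.26, labor force = 506.31 thousand.
New unemployment rate = 31.26 / 506.31 = 6.17%.

New unemployment rate ≈ 6.17%.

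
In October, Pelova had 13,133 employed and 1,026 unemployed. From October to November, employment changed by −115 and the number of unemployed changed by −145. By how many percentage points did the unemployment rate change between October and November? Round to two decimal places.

October: labor force = 13,133 + 1,026 = 14,159; u = 1,026/14,159 = 7.25%.
November: labor force = 13,018 + 881 = 13,899; u = 881/13,899 = 6.34%.
Change = 6.34% − 7.25% = −0.91 pp.

The unemployment rate changed by −0.91 percentage points.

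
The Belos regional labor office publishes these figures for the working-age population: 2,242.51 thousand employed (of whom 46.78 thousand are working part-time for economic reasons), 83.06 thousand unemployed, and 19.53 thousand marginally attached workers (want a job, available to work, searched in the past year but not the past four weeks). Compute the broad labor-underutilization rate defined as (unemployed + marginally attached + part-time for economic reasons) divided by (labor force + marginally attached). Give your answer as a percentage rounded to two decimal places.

Labor force = 2,242.51 + 83.06 = 2,325.57 thousand.
Numerator = 83.06 + 19.53 + 46.78 = 149.37 thousand.
Denominator = 2,325.57 + 19.53 = 2,345.10 thousand.
Broad rate = 149.37 / 2,345.10 = 6.37%.

Broad underutilization rate ≈ 6.37%.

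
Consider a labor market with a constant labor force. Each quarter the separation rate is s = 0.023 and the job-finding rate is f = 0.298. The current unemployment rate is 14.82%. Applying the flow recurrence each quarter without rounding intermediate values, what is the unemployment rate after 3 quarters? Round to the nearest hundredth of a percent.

Unemployment rate after three quarters ≈ 9.56%.

With a fixed labor force, u_{t+1} = u_t + s·(1−u_t) − f·u_t = u_t·(1−s−f) + s.
Here 1−s−f = 0.679 and s = 0.023.
u_1 = 0.148200 × 0.679 + 0.023 = 0.123628.
u_2 = 0.123628 × 0.679 + 0.023 = 0.106943.
u_3 = 0.106943 × 0.679 + 0.023 = 0.095614.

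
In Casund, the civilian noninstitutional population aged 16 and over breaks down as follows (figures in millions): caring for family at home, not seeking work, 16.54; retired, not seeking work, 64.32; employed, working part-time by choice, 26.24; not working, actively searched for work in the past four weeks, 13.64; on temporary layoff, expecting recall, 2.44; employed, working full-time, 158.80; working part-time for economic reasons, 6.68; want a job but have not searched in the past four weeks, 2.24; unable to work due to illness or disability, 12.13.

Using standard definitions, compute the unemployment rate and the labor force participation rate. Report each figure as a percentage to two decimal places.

Unemployment rate ≈ 7.74%; labor force participation rate ≈ 68.57%.

Employed = 26.24 + 158.80 + 6.68 = 191.72 million (anyone who worked, including part-time for economic reasons, counts as employed).
Unemployed = 13.64 + 2.44 = 16.08 million (jobless and actively searching, or on temporary layoff).
Labor force = 191.72 + 16.08 = 207.80 million.
Not in labor force = 16.54 + 64.32 + 2.24 + 12.13 = 95.23 million (those not working and not actively searching are outside the labor force — including those who want a job but have given up searching).
Civilian working-age population = 207.80 + 95.23 = 303.03 million.
Unemployment rate = 16.08 / 207.80 = 7.74%.
Labor force participation rate = 207.80 / 303.03 = 68.57%.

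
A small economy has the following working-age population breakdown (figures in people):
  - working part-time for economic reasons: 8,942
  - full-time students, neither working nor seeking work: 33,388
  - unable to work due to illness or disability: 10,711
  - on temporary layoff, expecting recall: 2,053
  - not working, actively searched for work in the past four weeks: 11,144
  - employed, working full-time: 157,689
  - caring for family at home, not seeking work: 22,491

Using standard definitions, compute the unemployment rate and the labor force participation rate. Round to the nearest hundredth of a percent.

Employed = 8,942 + 157,689 = 166,631 (anyone who worked, including part-time for economic reasons, counts as employed).
Unemployed = 2,053 + 11,144 = 13,197 (jobless and actively searching, or on temporary layoff).
Labor force = 166,631 + 13,197 = 179,828.
Not in labor force = 33,388 + 10,711 + 22,491 = 66,590 (those not working and not actively searching are outside the labor force).
Civilian working-age population = 179,828 + 66,590 = 246,418.
Unemployment rate = 13,197 / 179,828 = 7.34%.
Labor force participation rate = 179,828 / 246,418 = 72.98%.

Unemployment rate ≈ 7.34%; labor force participation rate ≈ 72.98%.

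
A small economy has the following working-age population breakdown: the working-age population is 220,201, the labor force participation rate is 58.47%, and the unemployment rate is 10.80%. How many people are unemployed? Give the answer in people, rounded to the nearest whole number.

About 13,905 are unemployed.

Labor force = 0.5847 × 220,201 = 128,752.
Unemployed = 0.1080 × 128,752 ≈ 13,905.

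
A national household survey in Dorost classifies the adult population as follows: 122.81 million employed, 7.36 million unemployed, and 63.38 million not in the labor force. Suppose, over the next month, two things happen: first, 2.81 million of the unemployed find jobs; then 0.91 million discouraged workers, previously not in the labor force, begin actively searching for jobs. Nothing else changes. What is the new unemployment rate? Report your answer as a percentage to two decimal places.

Initially, labor force = 122.81 + 7.36 = 130.17 million, so u = 7.36/130.17 = 5.65%.
After the first change, unemployed falls and employed rises by 2.81; labor force unchanged → E = 125.62, U = 4.55, labor force = 130.17 million.
After the second change, unemployed and labor force both rise by 0.91 → E = 125.62, U = 5.46, labor force = 131.08 million.
New unemployment rate = 5.46 / 131.08 = 4.17%.

New unemployment rate ≈ 4.17%.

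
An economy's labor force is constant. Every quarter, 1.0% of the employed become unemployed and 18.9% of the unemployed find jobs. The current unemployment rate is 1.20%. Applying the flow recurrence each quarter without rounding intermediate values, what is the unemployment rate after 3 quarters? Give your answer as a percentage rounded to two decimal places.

Unemployment rate after three quarters ≈ 3.06%.

With a fixed labor force, u_{t+1} = u_t + s·(1−u_t) − f·u_t = u_t·(1−s−f) + s.
Here 1−s−f = 0.801 and s = 0.010.
u_1 = 0.012000 × 0.801 + 0.010 = 0.019612.
u_2 = 0.019612 × 0.801 + 0.010 = 0.025709.
u_3 = 0.025709 × 0.801 + 0.010 = 0.030593.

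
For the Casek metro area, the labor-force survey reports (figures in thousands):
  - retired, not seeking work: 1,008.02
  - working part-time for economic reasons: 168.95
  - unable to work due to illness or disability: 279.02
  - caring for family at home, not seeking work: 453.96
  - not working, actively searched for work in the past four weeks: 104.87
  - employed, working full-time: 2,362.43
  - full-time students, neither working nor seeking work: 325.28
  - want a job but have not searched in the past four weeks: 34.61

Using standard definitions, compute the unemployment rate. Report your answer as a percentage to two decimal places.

Unemployment rate ≈ 3.98%.

Employed = 168.95 + 2,362.43 = 2,531.38 thousand (anyone who worked, including part-time for economic reasons, counts as employed).
Unemployed = 104.87 thousand.
Labor force = 2,531.38 + 104.87 = 2,636.25 thousand.
Unemployment rate = 104.87 / 2,636.25 = 3.98%.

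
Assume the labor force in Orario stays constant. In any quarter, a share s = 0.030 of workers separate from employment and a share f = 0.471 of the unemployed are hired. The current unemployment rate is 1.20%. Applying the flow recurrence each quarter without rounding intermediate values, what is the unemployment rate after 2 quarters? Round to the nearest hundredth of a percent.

With a fixed labor force, u_{t+1} = u_t + s·(1−u_t) − f·u_t = u_t·(1−s−f) + s.
Here 1−s−f = 0.499 and s = 0.030.
u_1 = 0.012000 × 0.499 + 0.030 = 0.035988.
u_2 = 0.035988 × 0.499 + 0.030 = 0.047958.

Unemployment rate after two quarters ≈ 4.80%.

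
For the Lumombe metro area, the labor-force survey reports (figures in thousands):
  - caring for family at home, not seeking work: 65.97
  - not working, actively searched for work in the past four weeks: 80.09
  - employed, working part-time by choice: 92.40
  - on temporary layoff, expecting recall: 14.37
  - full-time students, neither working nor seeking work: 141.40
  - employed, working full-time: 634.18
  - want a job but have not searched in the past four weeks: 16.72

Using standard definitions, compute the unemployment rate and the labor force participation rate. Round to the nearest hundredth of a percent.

Employed = 92.40 + 634.18 = 726.58 thousand.
Unemployed = 80.09 + 14.37 = 94.46 thousand (jobless and actively searching, or on temporary layoff).
Labor force = 726.58 + 94.46 = 821.04 thousand.
Not in labor force = 65.97 + 141.40 + 16.72 = 224.09 thousand (those not working and not actively searching are outside the labor force — including those who want a job but have given up searching).
Civilian working-age population = 821.04 + 224.09 = 1,045.13 thousand.
Unemployment rate = 94.46 / 821.04 = 11.50%.
Labor force participation rate = 821.04 / 1,045.13 = 78.56%.

Unemployment rate ≈ 11.50%; labor force participation rate ≈ 78.56%.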